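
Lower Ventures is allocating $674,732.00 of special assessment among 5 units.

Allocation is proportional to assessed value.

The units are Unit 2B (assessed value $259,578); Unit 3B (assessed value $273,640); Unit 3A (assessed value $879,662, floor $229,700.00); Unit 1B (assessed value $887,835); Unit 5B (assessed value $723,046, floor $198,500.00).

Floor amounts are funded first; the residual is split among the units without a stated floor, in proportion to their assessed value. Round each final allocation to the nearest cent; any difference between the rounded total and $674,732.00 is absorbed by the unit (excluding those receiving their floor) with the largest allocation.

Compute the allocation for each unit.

Unit 2B: $45,033.00 | Unit 3B: $47,472.55 | Unit 3A: $229,700.00 | Unit 1B: $154,026.45 | Unit 5B: $198,500.00

Fund the minimums — Unit 3A $229,700.00; Unit 5B $198,500.00. Residual $246,532.00.
Residual split over remaining assessed value 1,421,053: Unit 2B 45,033.0026 → $45,033.00; Unit 3B 47,472.5548 → $47,472.55; Unit 1B 154,026.4425 → $154,026.44.
Rounding difference +$0.01 applied to Unit 1B → $154,026.45.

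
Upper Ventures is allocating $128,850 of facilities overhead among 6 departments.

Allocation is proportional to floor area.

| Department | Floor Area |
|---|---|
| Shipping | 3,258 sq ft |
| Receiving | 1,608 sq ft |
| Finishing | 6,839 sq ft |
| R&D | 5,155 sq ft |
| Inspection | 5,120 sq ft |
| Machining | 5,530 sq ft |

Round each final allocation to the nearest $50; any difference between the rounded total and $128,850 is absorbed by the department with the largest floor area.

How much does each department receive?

Shipping: $15,250 · Receiving: $7,550 · Finishing: $32,000 · R&D: $24,150 · Inspection: $24,000 · Machining: $25,900

Combined floor area = 27,510.
Pro-rata amounts: Shipping 3,258/27,510 × $128,850 = 15,259.66; Receiving 1,608/27,510 × $128,850 = 7,531.47; Finishing 6,839/27,510 × $128,850 = 32,032.18; R&D 5,155/27,510 × $128,850 = 24,144.74; Inspection 5,120/27,510 × $128,850 = 23,980.81; Machining 5,530/27,510 × $128,850 = 25,901.15.
At nearest $50: Shipping $15,250; Receiving $7,550; Finishing $32,050; R&D $24,150; Inspection $24,000; Machining $25,900. Sum = $128,900.
Difference $128,850 − $128,900 = −$50 applied to largest floor area (Finishing): Finishing becomes $32,000.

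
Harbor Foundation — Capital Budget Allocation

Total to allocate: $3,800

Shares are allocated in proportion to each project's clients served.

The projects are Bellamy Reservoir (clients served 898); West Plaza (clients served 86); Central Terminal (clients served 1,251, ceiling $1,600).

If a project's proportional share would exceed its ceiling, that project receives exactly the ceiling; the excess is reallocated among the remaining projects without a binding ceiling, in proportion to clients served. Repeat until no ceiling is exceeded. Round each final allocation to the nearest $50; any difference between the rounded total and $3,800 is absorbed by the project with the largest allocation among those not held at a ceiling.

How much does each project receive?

Bellamy Reservoir: $2,000 · West Plaza: $200 · Central Terminal: $1,600

Total clients served = 2,235.
Proportional shares (ignoring caps): Bellamy Reservoir 1,526.80; West Plaza 146.22; Central Terminal 2,126.98.
Cap binds for Central Terminal ($1,600); remaining pool $2,200 reallocated over remaining clients served 984.
Remaining shares: Bellamy Reservoir 2,007.72 → $2,000; West Plaza 192.28 → $200.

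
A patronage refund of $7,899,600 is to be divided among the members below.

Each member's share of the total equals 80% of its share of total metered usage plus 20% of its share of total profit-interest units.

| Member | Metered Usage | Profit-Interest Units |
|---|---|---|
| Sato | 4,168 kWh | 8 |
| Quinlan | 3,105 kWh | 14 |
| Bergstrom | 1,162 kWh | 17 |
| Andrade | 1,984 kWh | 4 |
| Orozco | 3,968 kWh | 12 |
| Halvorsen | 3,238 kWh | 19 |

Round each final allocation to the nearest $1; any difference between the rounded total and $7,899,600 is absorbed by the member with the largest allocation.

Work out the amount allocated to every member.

Totals — metered usage 17,625, profit-interest units 74.
Blended shares (80% metered usage + 20% profit-interest units): Sato 0.2108; Quinlan 0.1788; Bergstrom 0.0987; Andrade 0.1009; Orozco 0.2125; Halvorsen 0.1983.
Unrounded shares: Sato 1,665,294.43; Quinlan 1,412,243.15; Bergstrom 779,605.27; Andrade 796,790.88; Orozco 1,678,982.83; Halvorsen 1,566,683.44.
Rounded to nearest $1: Sato $1,665,294; Quinlan $1,412,243; Bergstrom $779,605; Andrade $796,791; Orozco $1,678,983; Halvorsen $1,566,683. Sum = $7,899,599.
Difference $7,899,600 − $7,899,599 = +$1 applied to largest allocation (Orozco): Orozco becomes $1,678,984.

Sato: $1,665,294 | Quinlan: $1,412,243 | Bergstrom: $779,605 | Andrade: $796,791 | Orozco: $1,678,984 | Halvorsen: $1,566,683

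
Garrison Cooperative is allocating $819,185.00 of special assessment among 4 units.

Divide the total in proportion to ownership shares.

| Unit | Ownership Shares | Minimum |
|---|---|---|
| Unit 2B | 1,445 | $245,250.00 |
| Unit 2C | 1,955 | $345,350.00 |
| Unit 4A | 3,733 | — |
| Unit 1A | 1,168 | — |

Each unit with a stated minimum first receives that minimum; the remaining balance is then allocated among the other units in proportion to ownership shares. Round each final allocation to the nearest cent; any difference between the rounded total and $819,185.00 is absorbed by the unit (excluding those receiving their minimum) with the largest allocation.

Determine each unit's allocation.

Guaranteed amounts: Unit 2B $245,250.00; Unit 2C $345,350.00. Residual $228,585.00.
Residual split over remaining ownership shares 4,901: Unit 4A 174,108.9176 → $174,108.92; Unit 1A 54,476.0824 → $54,476.08.

Unit 2B: $245,250.00 · Unit 2C: $345,350.00 · Unit 4A: $174,108.92 · Unit 1A: $54,476.08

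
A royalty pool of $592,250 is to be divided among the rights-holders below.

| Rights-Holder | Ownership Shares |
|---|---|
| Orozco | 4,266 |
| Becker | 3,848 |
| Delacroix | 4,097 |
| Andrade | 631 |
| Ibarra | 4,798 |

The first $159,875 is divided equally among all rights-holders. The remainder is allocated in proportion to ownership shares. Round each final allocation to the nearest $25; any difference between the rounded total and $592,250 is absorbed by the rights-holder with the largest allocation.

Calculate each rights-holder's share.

Orozco: $136,550 · Becker: $126,300 · Delacroix: $132,400 · Andrade: $47,450 · Ibarra: $149,550

Equal tier: $159,875 ÷ 5 = $31,975 apiece.
Remainder $432,375 by ownership shares (total 17,640): Orozco 104,564.16 → $104,575; Becker 94,318.54 → $94,325; Delacroix 100,421.79 → $100,425; Andrade 15,466.48 → $15,475; Ibarra 117,604.04 → $117,600.
Rounding difference −$25 on remainder applied to Ibarra.
Totals: Orozco $31,975 + $104,575 = $136,550; Becker $31,975 + $94,325 = $126,300; Delacroix $31,975 + $100,425 = $132,400; Andrade $31,975 + $15,475 = $47,450; Ibarra $31,975 + $117,575 = $149,550.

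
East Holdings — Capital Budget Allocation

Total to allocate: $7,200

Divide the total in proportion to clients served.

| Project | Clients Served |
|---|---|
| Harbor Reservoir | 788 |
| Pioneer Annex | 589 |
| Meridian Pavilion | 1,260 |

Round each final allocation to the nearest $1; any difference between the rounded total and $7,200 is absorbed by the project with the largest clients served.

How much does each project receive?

Total clients served = 788 + 589 + 1,260 = 2,637.
Unrounded shares: Harbor Reservoir 2,151.54; Pioneer Annex 1,608.19; Meridian Pavilion 3,440.27.
Rounded to nearest $1: Harbor Reservoir $2,152; Pioneer Annex $1,608; Meridian Pavilion $3,440. Sum = $7,200.
No rounding difference to absorb.

Harbor Reservoir: $2,152 | Pioneer Annex: $1,608 | Meridian Pavilion: $3,440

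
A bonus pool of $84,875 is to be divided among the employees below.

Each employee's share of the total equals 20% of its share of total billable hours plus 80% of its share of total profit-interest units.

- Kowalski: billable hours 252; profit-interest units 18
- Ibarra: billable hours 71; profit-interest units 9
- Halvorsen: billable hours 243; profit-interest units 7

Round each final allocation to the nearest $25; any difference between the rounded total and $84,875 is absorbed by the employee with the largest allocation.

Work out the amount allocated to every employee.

Kowalski: $43,500; Ibarra: $20,100; Halvorsen: $21,275

Totals — billable hours 566, profit-interest units 34.
Composite weights (20% billable hours + 80% profit-interest units): Kowalski 0.5126; Ibarra 0.2369; Halvorsen 0.2506.
Pro-rata amounts: Kowalski 43,504.83; Ibarra 20,102.90; Halvorsen 21,267.27.
Rounded to nearest $25: Kowalski $43,500; Ibarra $20,100; Halvorsen $21,275. Sum = $84,875.
Sum already equals the total — no adjustment.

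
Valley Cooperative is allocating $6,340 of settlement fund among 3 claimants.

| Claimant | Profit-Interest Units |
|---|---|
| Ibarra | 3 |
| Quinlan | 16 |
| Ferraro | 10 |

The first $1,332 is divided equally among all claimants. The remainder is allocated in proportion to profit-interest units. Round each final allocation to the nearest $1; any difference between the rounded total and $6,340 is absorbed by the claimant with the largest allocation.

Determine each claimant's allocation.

Ibarra: $962 | Quinlan: $3,207 | Ferraro: $2,171

$1,332 shared equally gives $444 per claimant.
Remainder $5,008 by profit-interest units (total 29): Ibarra 518.07 → $518; Quinlan 2,763.03 → $2,763; Ferraro 1,726.90 → $1,727.
Totals: Ibarra $444 + $518 = $962; Quinlan $444 + $2,763 = $3,207; Ferraro $444 + $1,727 = $2,171.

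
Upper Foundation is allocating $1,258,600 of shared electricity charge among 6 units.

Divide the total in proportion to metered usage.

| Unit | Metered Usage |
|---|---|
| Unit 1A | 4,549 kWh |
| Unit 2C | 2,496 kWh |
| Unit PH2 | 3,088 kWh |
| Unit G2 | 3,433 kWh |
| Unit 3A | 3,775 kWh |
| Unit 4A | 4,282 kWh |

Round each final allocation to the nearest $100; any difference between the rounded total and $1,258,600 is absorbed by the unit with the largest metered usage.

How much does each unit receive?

Unit 1A: $264,900 · Unit 2C: $145,300 · Unit PH2: $179,700 · Unit G2: $199,800 · Unit 3A: $219,700 · Unit 4A: $249,200

Sum of metered usage: 21,623.
Raw shares: Unit 1A 4,549/21,623 × $1,258,600 = 264,781.55; Unit 2C 2,496/21,623 × $1,258,600 = 145,283.52; Unit PH2 3,088/21,623 × $1,258,600 = 179,741.79; Unit G2 3,433/21,623 × $1,258,600 = 199,823.05; Unit 3A 3,775/21,623 × $1,258,600 = 219,729.69; Unit 4A 4,282/21,623 × $1,258,600 = 249,240.40.
Rounded to nearest $100: Unit 1A $264,800; Unit 2C $145,300; Unit PH2 $179,700; Unit G2 $199,800; Unit 3A $219,700; Unit 4A $249,200. Sum = $1,258,500.
Difference $1,258,600 − $1,258,500 = +$100 applied to largest metered usage (Unit 1A): Unit 1A becomes $264,900.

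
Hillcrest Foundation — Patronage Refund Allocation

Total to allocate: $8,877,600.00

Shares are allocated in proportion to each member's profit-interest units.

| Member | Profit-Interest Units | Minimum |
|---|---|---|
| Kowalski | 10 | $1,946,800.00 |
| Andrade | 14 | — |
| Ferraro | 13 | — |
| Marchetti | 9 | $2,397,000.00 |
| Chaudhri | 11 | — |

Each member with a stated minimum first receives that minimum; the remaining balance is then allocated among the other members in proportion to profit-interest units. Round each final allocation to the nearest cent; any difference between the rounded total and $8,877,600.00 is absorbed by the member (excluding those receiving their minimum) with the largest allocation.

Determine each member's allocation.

Kowalski: $1,946,800.00; Andrade: $1,670,347.37; Ferraro: $1,551,036.84; Marchetti: $2,397,000.00; Chaudhri: $1,312,415.79

Minimums first: Kowalski $1,946,800.00; Marchetti $2,397,000.00. Balance $4,533,800.00.
Balance split over remaining profit-interest units 38: Andrade 1,670,347.3684 → $1,670,347.37; Ferraro 1,551,036.8421 → $1,551,036.84; Chaudhri 1,312,415.7895 → $1,312,415.79.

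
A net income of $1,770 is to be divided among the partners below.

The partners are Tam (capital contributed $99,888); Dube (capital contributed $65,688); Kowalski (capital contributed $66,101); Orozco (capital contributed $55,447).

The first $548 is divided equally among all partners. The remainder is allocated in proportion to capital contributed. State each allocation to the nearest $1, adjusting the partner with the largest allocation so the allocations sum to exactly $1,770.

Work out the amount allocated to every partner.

First tranche $548 split equally: $137 each.
Remainder $1,222 by capital contributed (total 287,124): Tam 425.12 → $425; Dube 279.57 → $280; Kowalski 281.33 → $281; Orozco 235.98 → $236.
Totals: Tam $137 + $425 = $562; Dube $137 + $280 = $417; Kowalski $137 + $281 = $418; Orozco $137 + $236 = $373.

Tam: $562 · Dube: $417 · Kowalski: $418 · Orozco: $373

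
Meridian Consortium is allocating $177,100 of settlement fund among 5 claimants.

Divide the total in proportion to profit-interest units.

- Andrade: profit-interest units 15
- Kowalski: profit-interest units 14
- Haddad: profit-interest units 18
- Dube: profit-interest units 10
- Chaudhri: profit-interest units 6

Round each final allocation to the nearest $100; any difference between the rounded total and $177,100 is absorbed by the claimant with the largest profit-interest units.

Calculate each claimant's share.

Sum of profit-interest units: 63.
Unrounded shares: Andrade 15/63 × $177,100 = 42,166.67; Kowalski 14/63 × $177,100 = 39,355.56; Haddad 18/63 × $177,100 = 50,600.00; Dube 10/63 × $177,100 = 28,111.11; Chaudhri 6/63 × $177,100 = 16,866.67.
Rounded to nearest $100: Andrade $42,200; Kowalski $39,400; Haddad $50,600; Dube $28,100; Chaudhri $16,900. Sum = $177,200.
Difference $177,100 − $177,200 = −$100 applied to largest profit-interest units (Haddad): Haddad becomes $50,500.

Andrade: $42,200 · Kowalski: $39,400 · Haddad: $50,500 · Dube: $28,100 · Chaudhri: $16,900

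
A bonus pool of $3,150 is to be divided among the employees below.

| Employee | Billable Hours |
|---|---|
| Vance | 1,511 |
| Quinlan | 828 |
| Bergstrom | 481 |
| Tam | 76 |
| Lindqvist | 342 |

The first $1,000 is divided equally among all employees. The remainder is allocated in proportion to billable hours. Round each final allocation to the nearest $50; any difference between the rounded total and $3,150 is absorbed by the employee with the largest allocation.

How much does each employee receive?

First tranche $1,000 split equally: $200 each.
Remainder $2,150 by billable hours (total 3,238): Vance 1,003.29 → $1,000; Quinlan 549.78 → $550; Bergstrom 319.38 → $300; Tam 50.46 → $50; Lindqvist 227.08 → $250.
Totals: Vance $200 + $1,000 = $1,200; Quinlan $200 + $550 = $750; Bergstrom $200 + $300 = $500; Tam $200 + $50 = $250; Lindqvist $200 + $250 = $450.

Vance: $1,200; Quinlan: $750; Bergstrom: $500; Tam: $250; Lindqvist: $450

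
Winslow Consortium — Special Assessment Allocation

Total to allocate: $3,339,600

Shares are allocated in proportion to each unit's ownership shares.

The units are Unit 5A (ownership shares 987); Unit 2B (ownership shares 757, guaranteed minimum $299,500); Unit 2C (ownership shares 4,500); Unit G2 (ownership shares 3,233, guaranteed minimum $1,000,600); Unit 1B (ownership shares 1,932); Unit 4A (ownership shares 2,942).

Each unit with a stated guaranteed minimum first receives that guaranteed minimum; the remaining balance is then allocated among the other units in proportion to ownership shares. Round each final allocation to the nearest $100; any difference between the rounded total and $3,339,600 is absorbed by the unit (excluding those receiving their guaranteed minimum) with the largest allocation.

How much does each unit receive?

Guaranteed amounts: Unit 2B $299,500; Unit G2 $1,000,600. Remaining pool $2,039,500.
Remaining pool split over remaining ownership shares 10,361: Unit 5A 194,284.96 → $194,300; Unit 2C 885,797.70 → $885,800; Unit 1B 380,302.48 → $380,300; Unit 4A 579,114.85 → $579,100.

Unit 5A: $194,300 | Unit 2B: $299,500 | Unit 2C: $885,800 | Unit G2: $1,000,600 | Unit 1B: $380,300 | Unit 4A: $579,100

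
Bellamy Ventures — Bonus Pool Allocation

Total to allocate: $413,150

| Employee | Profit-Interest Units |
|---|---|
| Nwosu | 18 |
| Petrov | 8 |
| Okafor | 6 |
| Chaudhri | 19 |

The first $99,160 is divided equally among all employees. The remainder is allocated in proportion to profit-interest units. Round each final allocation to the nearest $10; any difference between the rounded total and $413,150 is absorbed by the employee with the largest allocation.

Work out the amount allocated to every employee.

Nwosu: $135,610 · Petrov: $74,040 · Okafor: $61,730 · Chaudhri: $141,770

$99,160 shared equally gives $24,790 per employee.
Remainder $313,990 by profit-interest units (total 51): Nwosu 110,820.00 → $110,820; Petrov 49,253.33 → $49,250; Okafor 36,940.00 → $36,940; Chaudhri 116,976.67 → $116,980.
Totals: Nwosu $24,790 + $110,820 = $135,610; Petrov $24,790 + $49,250 = $74,040; Okafor $24,790 + $36,940 = $61,730; Chaudhri $24,790 + $116,980 = $141,770.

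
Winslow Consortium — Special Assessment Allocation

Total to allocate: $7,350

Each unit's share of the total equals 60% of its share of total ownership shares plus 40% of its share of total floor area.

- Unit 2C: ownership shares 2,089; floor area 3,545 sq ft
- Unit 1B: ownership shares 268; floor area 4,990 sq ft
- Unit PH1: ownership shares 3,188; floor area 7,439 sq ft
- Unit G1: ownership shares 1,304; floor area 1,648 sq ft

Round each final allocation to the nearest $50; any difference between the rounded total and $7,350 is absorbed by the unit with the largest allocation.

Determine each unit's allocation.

Unit 2C: $1,950 | Unit 1B: $1,000 | Unit PH1: $3,300 | Unit G1: $1,100

Ownership shares total 6,849; floor area total 17,622.
Composite weights (60% ownership shares + 40% floor area): Unit 2C 0.2635; Unit 1B 0.1367; Unit PH1 0.4481; Unit G1 0.1516.
Proportional shares: Unit 2C 1,936.52; Unit 1B 1,005.08; Unit PH1 3,293.82; Unit G1 1,114.58.
After rounding ($50): Unit 2C $1,950; Unit 1B $1,000; Unit PH1 $3,300; Unit G1 $1,100. Sum = $7,350.
Rounded total matches; no reconciliation needed.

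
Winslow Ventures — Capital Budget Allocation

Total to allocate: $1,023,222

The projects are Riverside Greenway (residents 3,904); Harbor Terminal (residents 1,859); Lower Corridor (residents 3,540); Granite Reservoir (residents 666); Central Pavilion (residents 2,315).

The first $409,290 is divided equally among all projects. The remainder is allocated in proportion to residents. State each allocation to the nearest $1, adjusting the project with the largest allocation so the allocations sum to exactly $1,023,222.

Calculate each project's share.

Riverside Greenway: $276,974 · Harbor Terminal: $174,767 · Lower Corridor: $258,781 · Granite Reservoir: $115,143 · Central Pavilion: $197,557

First tranche $409,290 split equally: $81,858 each.
Remainder $613,932 by residents (total 12,284): Riverside Greenway 195,114.83 → $195,115; Harbor Terminal 92,909.44 → $92,909; Lower Corridor 176,922.77 → $176,923; Granite Reservoir 33,285.47 → $33,285; Central Pavilion 115,699.49 → $115,699.
Rounding difference +$1 on remainder applied to Riverside Greenway.
Totals: Riverside Greenway $81,858 + $195,116 = $276,974; Harbor Terminal $81,858 + $92,909 = $174,767; Lower Corridor $81,858 + $176,923 = $258,781; Granite Reservoir $81,858 + $33,285 = $115,143; Central Pavilion $81,858 + $115,699 = $197,557.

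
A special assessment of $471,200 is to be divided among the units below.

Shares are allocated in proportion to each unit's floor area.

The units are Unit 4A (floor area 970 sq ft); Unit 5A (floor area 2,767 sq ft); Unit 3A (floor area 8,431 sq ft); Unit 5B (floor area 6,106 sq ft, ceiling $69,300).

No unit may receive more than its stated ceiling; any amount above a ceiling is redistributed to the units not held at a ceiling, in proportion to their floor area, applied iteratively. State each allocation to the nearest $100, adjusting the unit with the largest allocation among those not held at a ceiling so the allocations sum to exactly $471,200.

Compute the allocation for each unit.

Unit 4A: $32,000 · Unit 5A: $91,400 · Unit 3A: $278,500 · Unit 5B: $69,300

Sum of floor area: 18,274.
Unconstrained shares: Unit 4A 25,011.71; Unit 5A 71,347.84; Unit 3A 217,395.60; Unit 5B 157,444.85.
Capped: Unit 5B ($69,300); residual $401,900 reallocated over remaining floor area 12,168.
Redistributed shares: Unit 4A 32,038.38 → $32,000; Unit 5A 91,391.95 → $91,400; Unit 3A 278,469.67 → $278,500.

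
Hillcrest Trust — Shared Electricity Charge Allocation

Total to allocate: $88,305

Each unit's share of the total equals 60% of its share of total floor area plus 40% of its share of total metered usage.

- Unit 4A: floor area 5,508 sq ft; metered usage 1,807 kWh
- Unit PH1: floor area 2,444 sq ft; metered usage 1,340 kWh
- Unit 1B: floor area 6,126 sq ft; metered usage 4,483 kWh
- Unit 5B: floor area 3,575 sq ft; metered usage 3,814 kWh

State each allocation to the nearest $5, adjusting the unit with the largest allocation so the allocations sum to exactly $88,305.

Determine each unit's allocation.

Totals — floor area 17,653, metered usage 11,444.
Blended shares (60% floor area + 40% metered usage): Unit 4A 0.2504; Unit PH1 0.1299; Unit 1B 0.3649; Unit 5B 0.2548.
Raw shares: Unit 4A 22,108.81; Unit PH1 11,471.24; Unit 1B 32,223.14; Unit 5B 22,501.80.
After rounding ($5): Unit 4A $22,110; Unit PH1 $11,470; Unit 1B $32,225; Unit 5B $22,500. Sum = $88,305.
Rounded total matches; no reconciliation needed.

Unit 4A: $22,110 · Unit PH1: $11,470 · Unit 1B: $32,225 · Unit 5B: $22,500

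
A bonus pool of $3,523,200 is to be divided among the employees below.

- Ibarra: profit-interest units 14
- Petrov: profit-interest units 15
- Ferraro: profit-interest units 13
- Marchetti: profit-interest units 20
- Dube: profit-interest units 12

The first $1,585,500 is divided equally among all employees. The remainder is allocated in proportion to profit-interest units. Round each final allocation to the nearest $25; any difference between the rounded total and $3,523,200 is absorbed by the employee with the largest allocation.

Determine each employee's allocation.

Ibarra: $683,700 | Petrov: $709,875 | Ferraro: $657,500 | Marchetti: $840,800 | Dube: $631,325

First tranche $1,585,500 split equally: $317,100 each.
Remainder $1,937,700 by profit-interest units (total 74): Ibarra 366,591.89 → $366,600; Petrov 392,777.03 → $392,775; Ferraro 340,406.76 → $340,400; Marchetti 523,702.70 → $523,700; Dube 314,221.62 → $314,225.
Totals: Ibarra $317,100 + $366,600 = $683,700; Petrov $317,100 + $392,775 = $709,875; Ferraro $317,100 + $340,400 = $657,500; Marchetti $317,100 + $523,700 = $840,800; Dube $317,100 + $314,225 = $631,325.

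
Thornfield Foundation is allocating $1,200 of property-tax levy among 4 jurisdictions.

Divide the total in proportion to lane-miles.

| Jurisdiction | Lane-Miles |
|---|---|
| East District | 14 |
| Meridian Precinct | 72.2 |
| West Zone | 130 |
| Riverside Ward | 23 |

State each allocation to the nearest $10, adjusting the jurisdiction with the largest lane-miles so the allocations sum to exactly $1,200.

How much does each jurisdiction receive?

Lane-miles total: 14 + 72.2 + 130 + 23 = 239.2.
Raw shares: East District 70.23; Meridian Precinct 362.21; West Zone 652.17; Riverside Ward 115.38.
After rounding ($10): East District $70; Meridian Precinct $360; West Zone $650; Riverside Ward $120. Sum = $1,200.
Rounded total matches; no reconciliation needed.

East District: $70 | Meridian Precinct: $360 | West Zone: $650 | Riverside Ward: $120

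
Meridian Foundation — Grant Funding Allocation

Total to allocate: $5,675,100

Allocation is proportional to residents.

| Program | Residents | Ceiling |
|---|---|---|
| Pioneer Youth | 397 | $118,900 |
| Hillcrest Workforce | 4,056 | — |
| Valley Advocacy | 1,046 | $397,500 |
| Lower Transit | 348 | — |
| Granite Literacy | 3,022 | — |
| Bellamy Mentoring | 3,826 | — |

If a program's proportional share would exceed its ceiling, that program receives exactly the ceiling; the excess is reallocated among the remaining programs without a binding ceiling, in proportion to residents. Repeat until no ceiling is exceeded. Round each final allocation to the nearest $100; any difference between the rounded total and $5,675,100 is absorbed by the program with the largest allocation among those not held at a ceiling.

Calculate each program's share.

Pioneer Youth: $118,900 | Hillcrest Workforce: $1,859,600 | Valley Advocacy: $397,500 | Lower Transit: $159,500 | Granite Literacy: $1,385,500 | Bellamy Mentoring: $1,754,100

Combined residents = 12,695.
Pro-rata shares before constraints: Pioneer Youth 177,472.60; Hillcrest Workforce 1,813,170.98; Valley Advocacy 467,597.84; Lower Transit 155,567.92; Granite Literacy 1,350,937.55; Bellamy Mentoring 1,710,353.10.
Capped: Pioneer Youth ($118,900), Valley Advocacy ($397,500); balance $5,158,700 reallocated over remaining residents 11,252.
Shares after redistribution: Hillcrest Workforce 1,859,552.72 → $1,859,600; Lower Transit 159,547.42 → $159,500; Granite Literacy 1,385,495.15 → $1,385,500; Bellamy Mentoring 1,754,104.71 → $1,754,100.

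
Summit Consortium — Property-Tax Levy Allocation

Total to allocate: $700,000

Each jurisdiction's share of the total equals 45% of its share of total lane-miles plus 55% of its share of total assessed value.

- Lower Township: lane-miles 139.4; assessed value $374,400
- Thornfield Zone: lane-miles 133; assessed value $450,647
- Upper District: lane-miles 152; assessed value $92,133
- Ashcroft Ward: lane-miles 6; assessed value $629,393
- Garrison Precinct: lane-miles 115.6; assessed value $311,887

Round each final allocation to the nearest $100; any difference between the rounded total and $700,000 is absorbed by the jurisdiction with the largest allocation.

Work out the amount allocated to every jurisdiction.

Lower Township: $158,000 | Thornfield Zone: $170,100 | Upper District: $106,800 | Ashcroft Ward: $133,800 | Garrison Precinct: $131,300

Lane-miles total 546; assessed value total 1,858,460.
Composite weights (45% lane-miles + 55% assessed value): Lower Township 0.2257; Thornfield Zone 0.2430; Upper District 0.1525; Ashcroft Ward 0.1912; Garrison Precinct 0.1876.
Proportional shares: Lower Township 157,984.07; Thornfield Zone 170,087.15; Upper District 106,778.65; Ashcroft Ward 133,847.08; Garrison Precinct 131,303.06.
At nearest $100: Lower Township $158,000; Thornfield Zone $170,100; Upper District $106,800; Ashcroft Ward $133,800; Garrison Precinct $131,300. Sum = $700,000.
Sum already equals the total — no adjustment.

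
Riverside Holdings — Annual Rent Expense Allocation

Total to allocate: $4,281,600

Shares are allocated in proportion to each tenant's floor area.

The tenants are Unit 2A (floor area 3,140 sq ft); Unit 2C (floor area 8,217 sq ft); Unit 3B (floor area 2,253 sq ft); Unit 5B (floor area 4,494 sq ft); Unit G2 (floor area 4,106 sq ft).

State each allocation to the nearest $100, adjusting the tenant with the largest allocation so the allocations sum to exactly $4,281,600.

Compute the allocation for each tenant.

Total floor area = 22,210.
Proportional shares: Unit 2A 3,140/22,210 × $4,281,600 = 605,323.01; Unit 2C 8,217/22,210 × $4,281,600 = 1,584,057.06; Unit 3B 2,253/22,210 × $4,281,600 = 434,328.90; Unit 5B 4,494/22,210 × $4,281,600 = 866,344.46; Unit G2 4,106/22,210 × $4,281,600 = 791,546.58.
Rounded to nearest $100: Unit 2A $605,300; Unit 2C $1,584,100; Unit 3B $434,300; Unit 5B $866,300; Unit G2 $791,500. Sum = $4,281,500.
Difference $4,281,600 − $4,281,500 = +$100 applied to largest allocation (Unit 2C): Unit 2C becomes $1,584,200.

Unit 2A: $605,300 | Unit 2C: $1,584,200 | Unit 3B: $434,300 | Unit 5B: $866,300 | Unit G2: $791,500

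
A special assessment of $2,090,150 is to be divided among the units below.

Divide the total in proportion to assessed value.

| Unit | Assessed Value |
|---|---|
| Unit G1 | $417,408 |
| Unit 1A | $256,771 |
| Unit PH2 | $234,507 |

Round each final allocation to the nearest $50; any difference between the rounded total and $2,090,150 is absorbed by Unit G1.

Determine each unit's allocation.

Unit G1: $960,150 | Unit 1A: $590,600 | Unit PH2: $539,400

Total assessed value = 908,686.
Proportional shares: Unit G1 417,408/908,686 × $2,090,150 = 960,117.50; Unit 1A 256,771/908,686 × $2,090,150 = 590,621.96; Unit PH2 234,507/908,686 × $2,090,150 = 539,410.54.
After rounding ($50): Unit G1 $960,100; Unit 1A $590,600; Unit PH2 $539,400. Sum = $2,090,100.
Difference $2,090,150 − $2,090,100 = +$50 applied to Unit G1: Unit G1 becomes $960,150.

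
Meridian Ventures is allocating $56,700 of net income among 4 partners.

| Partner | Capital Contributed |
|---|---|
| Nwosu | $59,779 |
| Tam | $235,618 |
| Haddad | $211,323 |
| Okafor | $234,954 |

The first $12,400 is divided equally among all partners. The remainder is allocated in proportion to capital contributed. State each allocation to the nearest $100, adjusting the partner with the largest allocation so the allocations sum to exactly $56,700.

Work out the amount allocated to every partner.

Nwosu: $6,700 | Tam: $17,200 | Haddad: $15,700 | Okafor: $17,100

First tranche $12,400 split equally: $3,100 each.
Remainder $44,300 by capital contributed (total 741,674): Nwosu 3,570.58 → $3,600; Tam 14,073.40 → $14,100; Haddad 12,622.27 → $12,600; Okafor 14,033.74 → $14,000.
Totals: Nwosu $3,100 + $3,600 = $6,700; Tam $3,100 + $14,100 = $17,200; Haddad $3,100 + $12,600 = $15,700; Okafor $3,100 + $14,000 = $17,100.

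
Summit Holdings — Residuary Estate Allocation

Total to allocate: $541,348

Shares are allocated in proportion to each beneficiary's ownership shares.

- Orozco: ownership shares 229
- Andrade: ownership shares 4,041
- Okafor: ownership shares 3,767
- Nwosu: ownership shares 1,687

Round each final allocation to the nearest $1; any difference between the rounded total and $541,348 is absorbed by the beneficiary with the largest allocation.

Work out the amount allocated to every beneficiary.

Orozco: $12,749 · Andrade: $224,967 · Okafor: $209,714 · Nwosu: $93,918

Combined ownership shares = 9,724.
Proportional shares: Orozco 229/9,724 × $541,348 = 12,748.73; Andrade 4,041/9,724 × $541,348 = 224,967.84; Okafor 3,767/9,724 × $541,348 = 209,713.90; Nwosu 1,687/9,724 × $541,348 = 93,917.53.
After rounding ($1): Orozco $12,749; Andrade $224,968; Okafor $209,714; Nwosu $93,918. Sum = $541,349.
Difference $541,348 − $541,349 = −$1 applied to largest allocation (Andrade): Andrade becomes $224,967.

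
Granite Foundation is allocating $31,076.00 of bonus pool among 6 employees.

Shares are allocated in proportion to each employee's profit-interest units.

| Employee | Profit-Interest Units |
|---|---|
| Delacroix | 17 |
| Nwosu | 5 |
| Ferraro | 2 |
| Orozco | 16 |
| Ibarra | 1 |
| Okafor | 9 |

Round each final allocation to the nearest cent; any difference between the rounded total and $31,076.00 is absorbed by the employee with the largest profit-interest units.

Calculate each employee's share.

Sum of profit-interest units: 17 + 5 + 2 + 16 + 1 + 9 = 50.
Raw shares: Delacroix 10,565.8400; Nwosu 3,107.6000; Ferraro 1,243.0400; Orozco 9,944.3200; Ibarra 621.5200; Okafor 5,593.6800.
At nearest cent: Delacroix $10,565.84; Nwosu $3,107.60; Ferraro $1,243.04; Orozco $9,944.32; Ibarra $621.52; Okafor $5,593.68. Sum = $31,076.00.
No rounding difference to absorb.

Delacroix: $10,565.84 | Nwosu: $3,107.60 | Ferraro: $1,243.04 | Orozco: $9,944.32 | Ibarra: $621.52 | Okafor: $5,593.68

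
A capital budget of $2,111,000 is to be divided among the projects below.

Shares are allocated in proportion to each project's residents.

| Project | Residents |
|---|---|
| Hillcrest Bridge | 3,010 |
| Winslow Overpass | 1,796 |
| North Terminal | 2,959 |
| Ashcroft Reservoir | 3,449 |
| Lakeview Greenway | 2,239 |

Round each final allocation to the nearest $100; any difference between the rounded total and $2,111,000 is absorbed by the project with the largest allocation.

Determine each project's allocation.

Hillcrest Bridge: $472,300; Winslow Overpass: $281,800; North Terminal: $464,300; Ashcroft Reservoir: $541,300; Lakeview Greenway: $351,300

Combined residents = 13,453.
Raw shares: Hillcrest Bridge 3,010/13,453 × $2,111,000 = 472,319.19; Winslow Overpass 1,796/13,453 × $2,111,000 = 281,822.34; North Terminal 2,959/13,453 × $2,111,000 = 464,316.43; Ashcroft Reservoir 3,449/13,453 × $2,111,000 = 541,205.60; Lakeview Greenway 2,239/13,453 × $2,111,000 = 351,336.43.
After rounding ($100): Hillcrest Bridge $472,300; Winslow Overpass $281,800; North Terminal $464,300; Ashcroft Reservoir $541,200; Lakeview Greenway $351,300. Sum = $2,110,900.
Difference $2,111,000 − $2,110,900 = +$100 applied to largest allocation (Ashcroft Reservoir): Ashcroft Reservoir becomes $541,300.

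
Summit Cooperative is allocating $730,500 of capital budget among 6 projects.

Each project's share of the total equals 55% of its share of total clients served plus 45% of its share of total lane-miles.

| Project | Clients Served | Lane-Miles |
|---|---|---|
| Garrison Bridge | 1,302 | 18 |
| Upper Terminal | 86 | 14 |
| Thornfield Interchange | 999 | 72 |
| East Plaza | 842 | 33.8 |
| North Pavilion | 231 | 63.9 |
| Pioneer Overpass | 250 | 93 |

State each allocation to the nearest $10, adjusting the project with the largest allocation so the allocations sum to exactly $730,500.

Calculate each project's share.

Totals — clients served 3,710, lane-miles 294.7.
Blended shares (55% clients served + 45% lane-miles): Garrison Bridge 0.2205; Upper Terminal 0.0341; Thornfield Interchange 0.2580; East Plaza 0.1764; North Pavilion 0.1318; Pioneer Overpass 0.1791.
Proportional shares: Garrison Bridge 161,078.50; Upper Terminal 24,929.77; Thornfield Interchange 188,499.71; East Plaza 128,886.94; North Pavilion 96,293.84; Pioneer Overpass 130,811.23.
At nearest $10: Garrison Bridge $161,080; Upper Terminal $24,930; Thornfield Interchange $188,500; East Plaza $128,890; North Pavilion $96,290; Pioneer Overpass $130,810. Sum = $730,500.
Rounded total matches; no reconciliation needed.

Garrison Bridge: $161,080; Upper Terminal: $24,930; Thornfield Interchange: $188,500; East Plaza: $128,890; North Pavilion: $96,290; Pioneer Overpass: $130,810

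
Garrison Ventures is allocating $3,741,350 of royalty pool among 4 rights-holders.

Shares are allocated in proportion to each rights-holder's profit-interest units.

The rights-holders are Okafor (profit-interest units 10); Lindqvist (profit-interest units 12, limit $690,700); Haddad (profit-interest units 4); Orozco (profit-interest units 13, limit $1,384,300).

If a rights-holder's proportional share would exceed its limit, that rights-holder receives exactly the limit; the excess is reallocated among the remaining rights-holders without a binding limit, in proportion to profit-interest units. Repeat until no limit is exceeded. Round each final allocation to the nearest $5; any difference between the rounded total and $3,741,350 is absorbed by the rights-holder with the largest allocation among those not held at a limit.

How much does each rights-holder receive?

Okafor: $1,190,250; Lindqvist: $690,700; Haddad: $476,100; Orozco: $1,384,300

Sum of profit-interest units: 39.
Unconstrained shares: Okafor 959,320.51; Lindqvist 1,151,184.62; Haddad 383,728.21; Orozco 1,247,116.67.
Cap binds for Lindqvist ($690,700); residual $3,050,650 reallocated over remaining profit-interest units 27.
Cap binds for Orozco ($1,384,300); residual $1,666,350 reallocated over remaining profit-interest units 14.
Redistributed shares: Okafor 1,190,250.00 → $1,190,250; Haddad 476,100.00 → $476,100.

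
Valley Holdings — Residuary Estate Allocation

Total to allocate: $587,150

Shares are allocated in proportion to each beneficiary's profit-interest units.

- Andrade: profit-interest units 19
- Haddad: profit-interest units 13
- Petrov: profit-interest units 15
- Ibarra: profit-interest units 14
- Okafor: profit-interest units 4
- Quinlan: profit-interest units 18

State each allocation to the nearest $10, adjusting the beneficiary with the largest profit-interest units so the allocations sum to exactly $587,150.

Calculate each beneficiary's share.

Andrade: $134,410 · Haddad: $91,960 · Petrov: $106,110 · Ibarra: $99,040 · Okafor: $28,300 · Quinlan: $127,330

Combined profit-interest units = 19 + 13 + 15 + 14 + 4 + 18 = 83.
Unrounded shares: Andrade 134,407.83; Haddad 91,963.25; Petrov 106,111.45; Ibarra 99,037.35; Okafor 28,296.39; Quinlan 127,333.73.
After rounding ($10): Andrade $134,410; Haddad $91,960; Petrov $106,110; Ibarra $99,040; Okafor $28,300; Quinlan $127,330. Sum = $587,150.
No rounding difference to absorb.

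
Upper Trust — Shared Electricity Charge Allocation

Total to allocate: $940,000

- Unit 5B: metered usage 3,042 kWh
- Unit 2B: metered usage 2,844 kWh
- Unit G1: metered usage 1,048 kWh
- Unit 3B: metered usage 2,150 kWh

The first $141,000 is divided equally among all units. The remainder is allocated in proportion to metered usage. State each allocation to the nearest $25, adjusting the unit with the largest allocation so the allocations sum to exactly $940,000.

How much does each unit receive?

Equal tier: $141,000 ÷ 4 = $35,250 apiece.
Remainder $799,000 by metered usage (total 9,084): Unit 5B 267,564.73 → $267,575; Unit 2B 250,149.27 → $250,150; Unit G1 92,178.78 → $92,175; Unit 3B 189,107.22 → $189,100.
Totals: Unit 5B $35,250 + $267,575 = $302,825; Unit 2B $35,250 + $250,150 = $285,400; Unit G1 $35,250 + $92,175 = $127,425; Unit 3B $35,250 + $189,100 = $224,350.

Unit 5B: $302,825 · Unit 2B: $285,400 · Unit G1: $127,425 · Unit 3B: $224,350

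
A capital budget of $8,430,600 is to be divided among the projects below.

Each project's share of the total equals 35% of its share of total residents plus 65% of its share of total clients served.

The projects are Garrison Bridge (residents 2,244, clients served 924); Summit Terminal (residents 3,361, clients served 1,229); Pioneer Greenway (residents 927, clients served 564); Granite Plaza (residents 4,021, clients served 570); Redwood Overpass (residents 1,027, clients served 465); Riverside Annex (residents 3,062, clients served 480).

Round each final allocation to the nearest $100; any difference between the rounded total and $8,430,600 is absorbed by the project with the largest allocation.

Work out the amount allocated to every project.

Garrison Bridge: $1,648,700 · Summit Terminal: $2,268,700 · Pioneer Greenway: $917,100 · Granite Plaza: $1,548,400 · Redwood Overpass: $809,100 · Riverside Annex: $1,238,600

Residents total 14,642; clients served total 4,232.
Combined weights (35% residents + 65% clients served): Garrison Bridge 0.1956; Summit Terminal 0.2691; Pioneer Greenway 0.1088; Granite Plaza 0.1837; Redwood Overpass 0.0960; Riverside Annex 0.1469.
Raw shares: Garrison Bridge 1,648,679.10; Summit Terminal 2,268,716.43; Pioneer Greenway 917,119.17; Granite Plaza 1,548,402.72; Redwood Overpass 809,079.41; Riverside Annex 1,238,603.18.
Rounded to nearest $100: Garrison Bridge $1,648,700; Summit Terminal $2,268,700; Pioneer Greenway $917,100; Granite Plaza $1,548,400; Redwood Overpass $809,100; Riverside Annex $1,238,600. Sum = $8,430,600.
No rounding difference to absorb.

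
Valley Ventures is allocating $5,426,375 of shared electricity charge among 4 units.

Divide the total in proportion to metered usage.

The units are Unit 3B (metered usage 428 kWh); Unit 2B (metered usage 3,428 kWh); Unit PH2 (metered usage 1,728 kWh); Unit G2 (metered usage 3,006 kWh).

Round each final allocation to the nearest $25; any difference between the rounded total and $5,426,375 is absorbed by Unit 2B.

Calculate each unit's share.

Total metered usage = 8,590.
Unrounded shares: Unit 3B 428/8,590 × $5,426,375 = 270,371.19; Unit 2B 3,428/8,590 × $5,426,375 = 2,165,496.33; Unit PH2 1,728/8,590 × $5,426,375 = 1,091,592.08; Unit G2 3,006/8,590 × $5,426,375 = 1,898,915.40.
After rounding ($25): Unit 3B $270,375; Unit 2B $2,165,500; Unit PH2 $1,091,600; Unit G2 $1,898,925. Sum = $5,426,400.
Difference $5,426,375 − $5,426,400 = −$25 applied to Unit 2B: Unit 2B becomes $2,165,475.

Unit 3B: $270,375 · Unit 2B: $2,165,475 · Unit PH2: $1,091,600 · Unit G2: $1,898,925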